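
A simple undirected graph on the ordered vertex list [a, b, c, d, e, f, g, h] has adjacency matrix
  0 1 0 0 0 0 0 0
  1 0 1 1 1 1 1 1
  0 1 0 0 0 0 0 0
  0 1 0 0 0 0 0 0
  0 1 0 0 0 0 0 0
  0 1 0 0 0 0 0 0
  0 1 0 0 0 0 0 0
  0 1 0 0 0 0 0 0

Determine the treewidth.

A width-1 tree decomposition is:
Bags: B1 = {b, e}  B2 = {b, d}  B3 = {a, b}  B4 = {b, h}  B5 = {b, c}  B6 = {b, g}  B7 = {b, f}
Tree: B1–B2, B1–B3, B3–B4, B4–B5, B3–B6, B3–B7
The largest bag has 2 vertices, giving width 1; this decomposition certifies tw(G) ≤ 1. G has an edge, so its treewidth is at least 1. The upper and lower bounds meet at 1, so that is the treewidth.

1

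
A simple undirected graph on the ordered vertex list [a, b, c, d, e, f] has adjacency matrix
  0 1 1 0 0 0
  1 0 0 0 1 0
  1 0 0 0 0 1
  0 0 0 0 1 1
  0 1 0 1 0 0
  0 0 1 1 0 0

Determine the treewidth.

2

A width-2 tree decomposition is:
Bags: B1 = {c, d, f}  B2 = {c, d, e}  B3 = {b, c, e}  B4 = {a, b, c}
Tree: B1–B2, B2–B3, B3–B4
Every bag has size at most 3, so the width is 3 − 1 = 2 and tw(G) ≤ 2. The edges c–f–d–e–b–a–c form a cycle, so G is not a tree and its treewidth is at least 2. The upper and lower bounds meet at 2, so that is the treewidth.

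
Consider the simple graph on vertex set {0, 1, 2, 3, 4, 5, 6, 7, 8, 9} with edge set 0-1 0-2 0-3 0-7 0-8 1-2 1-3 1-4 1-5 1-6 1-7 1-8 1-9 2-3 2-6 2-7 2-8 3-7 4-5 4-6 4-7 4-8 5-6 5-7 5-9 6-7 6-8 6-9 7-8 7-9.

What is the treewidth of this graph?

A width-4 tree decomposition is:
Bags: B1 = {1, 2, 6, 7, 8}  B2 = {1, 4, 6, 7, 8}  B3 = {0, 1, 2, 7, 8}  B4 = {1, 4, 5, 6, 7}  B5 = {1, 5, 6, 7, 9}  B6 = {0, 1, 2, 3, 7}
Tree: B1–B2, B1–B3, B2–B4, B4–B5, B3–B6
Each bag holds 5 vertices, so the decomposition has width 4, which upper-bounds the treewidth. For the lower bound, the 5 vertices {0, 1, 2, 7, 8} are pairwise adjacent, and any tree decomposition puts a clique entirely inside one bag — forcing width ≥ 4. Combining the bounds, tw(G) = 4.

4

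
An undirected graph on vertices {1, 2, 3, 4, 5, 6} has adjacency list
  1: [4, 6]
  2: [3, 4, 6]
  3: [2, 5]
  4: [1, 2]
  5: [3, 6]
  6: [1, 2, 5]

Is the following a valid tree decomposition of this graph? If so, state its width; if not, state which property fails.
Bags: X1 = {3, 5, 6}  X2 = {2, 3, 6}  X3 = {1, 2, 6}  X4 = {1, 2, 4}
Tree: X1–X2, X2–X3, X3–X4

Vertex coverage: the bags together contain {1, 2, 3, 4, 5, 6}, the full vertex set. Edge coverage: each edge of G has both endpoints in at least one bag. Running intersection: for every vertex, the bags containing it form a connected subtree. All three properties hold, so this is a valid tree decomposition of width max|bag| − 1 = 2, and hence tw(G) ≤ 2.

Yes; width 2.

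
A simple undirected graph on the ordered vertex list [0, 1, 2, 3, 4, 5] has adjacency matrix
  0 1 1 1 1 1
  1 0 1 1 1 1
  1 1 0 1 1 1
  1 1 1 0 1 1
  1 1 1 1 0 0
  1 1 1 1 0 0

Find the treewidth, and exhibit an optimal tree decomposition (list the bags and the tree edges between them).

Treewidth 4.
One such decomposition:
Bags: B1 = {0, 1, 2, 3, 4}  B2 = {0, 1, 2, 3, 5}
Tree: B1–B2

Each bag holds 5 vertices, so the decomposition has width 4, which upper-bounds the treewidth. Conversely, {0, 1, 2, 3, 4} is a clique of size 5, and the vertices of any clique must share a bag in every tree decomposition; so some bag has ≥ 5 vertices and tw(G) ≥ 4. Therefore the treewidth is 4.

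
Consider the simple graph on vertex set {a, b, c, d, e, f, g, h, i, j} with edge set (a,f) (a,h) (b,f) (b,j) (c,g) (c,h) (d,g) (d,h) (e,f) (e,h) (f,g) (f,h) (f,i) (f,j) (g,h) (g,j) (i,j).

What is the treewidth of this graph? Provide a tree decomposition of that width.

The largest bag has 3 vertices, giving width 2; this decomposition certifies tw(G) ≤ 2. For the lower bound, the 3 vertices {d, g, h} are pairwise adjacent, and any tree decomposition puts a clique entirely inside one bag — forcing width ≥ 2. Therefore the treewidth is 2.

Treewidth 2.
Bags: B1 = {f, g, h}  B2 = {f, g, j}  B3 = {d, g, h}  B4 = {a, f, h}  B5 = {f, i, j}  B6 = {c, g, h}  B7 = {e, f, h}  B8 = {b, f, j}
Tree: B1–B2, B1–B3, B1–B4, B2–B5, B1–B6, B1–B7, B5–B8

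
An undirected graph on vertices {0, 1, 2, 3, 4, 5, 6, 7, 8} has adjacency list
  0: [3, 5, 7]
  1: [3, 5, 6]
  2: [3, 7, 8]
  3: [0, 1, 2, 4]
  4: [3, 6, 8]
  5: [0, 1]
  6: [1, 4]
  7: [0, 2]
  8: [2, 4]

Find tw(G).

3

A width-3 tree decomposition is:
Bags: B1 = {0, 1, 5, 6}  B2 = {0, 1, 3, 6}  B3 = {0, 3, 4, 6}  B4 = {0, 3, 4, 7}  B5 = {2, 3, 4, 7}  B6 = {2, 4, 7, 8}
Tree: B1–B2, B2–B3, B3–B4, B4–B5, B5–B6
Each bag holds 4 vertices, so the decomposition has width 3, which upper-bounds the treewidth. For the lower bound: the 4 vertex sets {1,5,6}, {0}, {3}, {2,4,7,8} are disjoint, each induces a connected subgraph, and every pair is joined by at least one edge of G. Contracting each set to a single vertex therefore yields K_{4} as a minor, and since treewidth is minor-monotone, tw(G) ≥ tw(K_{4}) = 3. The upper and lower bounds meet at 3, so that is the treewidth.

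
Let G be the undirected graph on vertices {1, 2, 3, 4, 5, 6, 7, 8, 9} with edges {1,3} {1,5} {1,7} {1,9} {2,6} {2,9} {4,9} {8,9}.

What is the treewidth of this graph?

A width-1 tree decomposition is:
Bags: B1 = {4, 9}  B2 = {2, 9}  B3 = {1, 9}  B4 = {8, 9}  B5 = {1, 3}  B6 = {1, 5}  B7 = {1, 7}  B8 = {2, 6}
Tree: B1–B2, B1–B3, B1–B4, B3–B5, B3–B6, B3–B7, B2–B8
Every bag has size at most 2, so the width is 2 − 1 = 1 and tw(G) ≤ 1. G has an edge, so its treewidth is at least 1. Therefore the treewidth is 1.

1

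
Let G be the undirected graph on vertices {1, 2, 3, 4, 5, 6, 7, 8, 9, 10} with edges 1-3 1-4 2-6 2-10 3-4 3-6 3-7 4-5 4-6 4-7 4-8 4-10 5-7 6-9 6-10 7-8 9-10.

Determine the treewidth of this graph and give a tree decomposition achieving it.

Each bag holds 3 vertices, so the decomposition has width 2, which upper-bounds the treewidth. For the lower bound, the 3 vertices {6, 9, 10} are pairwise adjacent, and any tree decomposition puts a clique entirely inside one bag — forcing width ≥ 2. The upper and lower bounds meet at 2, so that is the treewidth.

Treewidth 2.
Bags: B1 = {3, 4, 6}  B2 = {4, 6, 10}  B3 = {3, 4, 7}  B4 = {4, 5, 7}  B5 = {6, 9, 10}  B6 = {4, 7, 8}  B7 = {2, 6, 10}  B8 = {1, 3, 4}
Tree: B1–B2, B1–B3, B3–B4, B2–B5, B4–B6, B5–B7, B1–B8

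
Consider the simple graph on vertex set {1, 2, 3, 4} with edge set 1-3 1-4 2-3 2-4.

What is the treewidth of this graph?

2

A width-2 tree decomposition is:
Bags: B1 = {2, 3, 4}  B2 = {1, 3, 4}
Tree: B1–B2
The largest bag has 3 vertices, giving width 2; this decomposition certifies tw(G) ≤ 2. For the lower bound, G contains the cycle 3–2–4–1–3, so G is not a forest; only forests have treewidth ≤ 1, hence tw(G) ≥ 2. Therefore the treewidth is 2.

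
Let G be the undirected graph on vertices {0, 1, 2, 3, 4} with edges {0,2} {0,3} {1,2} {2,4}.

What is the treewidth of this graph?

1

A width-1 tree decomposition is:
Bags: B1 = {0, 2}  B2 = {2, 4}  B3 = {0, 3}  B4 = {1, 2}
Tree: B1–B2, B1–B3, B1–B4
Every bag has size at most 2, so the width is 2 − 1 = 1 and tw(G) ≤ 1. Any graph with an edge has treewidth ≥ 1, and G has the edge 2–0. Combining the bounds, tw(G) = 1.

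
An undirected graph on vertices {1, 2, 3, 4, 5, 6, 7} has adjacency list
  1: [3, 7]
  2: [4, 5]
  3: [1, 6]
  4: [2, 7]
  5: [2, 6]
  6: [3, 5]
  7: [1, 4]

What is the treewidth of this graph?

2

A width-2 tree decomposition is:
Bags: B1 = {2, 4, 7}  B2 = {1, 2, 7}  B3 = {1, 2, 3}  B4 = {2, 3, 6}  B5 = {2, 5, 6}
Tree: B1–B2, B2–B3, B3–B4, B4–B5
Each bag holds 3 vertices, so the decomposition has width 2, which upper-bounds the treewidth. The edges 2–4–7–1–3–6–5–2 form a cycle, so G is not a tree and its treewidth is at least 2. Hence tw(G) = 2 exactly.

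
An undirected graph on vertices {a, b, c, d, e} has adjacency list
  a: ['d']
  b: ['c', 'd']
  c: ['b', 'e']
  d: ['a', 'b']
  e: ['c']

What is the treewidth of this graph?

1

A width-1 tree decomposition is:
Bags: B1 = {a, d}  B2 = {b, d}  B3 = {b, c}  B4 = {c, e}
Tree: B1–B2, B2–B3, B3–B4
The largest bag has 2 vertices, giving width 1; this decomposition certifies tw(G) ≤ 1. Since G has at least one edge (e.g. a–d), it is not an edgeless graph, so tw(G) ≥ 1. The upper and lower bounds meet at 1, so that is the treewidth.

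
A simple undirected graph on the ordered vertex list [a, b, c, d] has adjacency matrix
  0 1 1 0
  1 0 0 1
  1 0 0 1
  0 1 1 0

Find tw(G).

2

A width-2 tree decomposition is:
Bags: B1 = {b, c, d}  B2 = {a, b, c}
Tree: B1–B2
The largest bag has 3 vertices, giving width 2; this decomposition certifies tw(G) ≤ 2. Since c–d–b–a–c is a cycle in G, G is not acyclic. Forests are exactly the graphs of treewidth ≤ 1, so tw(G) ≥ 2. Therefore the treewidth is 2.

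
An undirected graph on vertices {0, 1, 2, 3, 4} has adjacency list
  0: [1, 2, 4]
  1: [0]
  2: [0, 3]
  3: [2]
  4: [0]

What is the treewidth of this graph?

A width-1 tree decomposition is:
Bags: B1 = {0, 2}  B2 = {2, 3}  B3 = {0, 1}  B4 = {0, 4}
Tree: B1–B2, B1–B3, B1–B4
The largest bag has 2 vertices, giving width 1; this decomposition certifies tw(G) ≤ 1. Any graph with an edge has treewidth ≥ 1, and G has the edge 0–2. Hence tw(G) = 1 exactly.

1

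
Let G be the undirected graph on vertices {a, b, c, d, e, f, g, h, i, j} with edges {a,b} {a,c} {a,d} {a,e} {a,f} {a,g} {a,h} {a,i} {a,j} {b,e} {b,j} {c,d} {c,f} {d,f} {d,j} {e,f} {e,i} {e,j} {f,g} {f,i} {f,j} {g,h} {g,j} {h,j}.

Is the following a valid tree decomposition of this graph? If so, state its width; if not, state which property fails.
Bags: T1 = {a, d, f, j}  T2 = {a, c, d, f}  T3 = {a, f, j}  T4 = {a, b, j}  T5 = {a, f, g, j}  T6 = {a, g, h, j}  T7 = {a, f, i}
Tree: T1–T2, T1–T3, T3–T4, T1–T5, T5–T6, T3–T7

No — vertex e appears in no bag.

A tree decomposition must satisfy three properties: every vertex lies in some bag; for every edge, both endpoints lie together in some bag; and for every vertex, the bags containing it form a connected subtree. Here vertex e appears in no bag, so the decomposition is invalid.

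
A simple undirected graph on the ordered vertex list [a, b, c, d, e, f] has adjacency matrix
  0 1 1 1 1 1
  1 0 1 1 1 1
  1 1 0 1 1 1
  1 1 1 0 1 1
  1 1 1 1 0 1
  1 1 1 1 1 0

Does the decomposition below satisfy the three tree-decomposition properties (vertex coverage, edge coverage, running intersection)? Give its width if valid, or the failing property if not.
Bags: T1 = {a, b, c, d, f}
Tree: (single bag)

No — vertex e appears in no bag.

A tree decomposition must satisfy three properties: every vertex lies in some bag; for every edge, both endpoints lie together in some bag; and for every vertex, the bags containing it form a connected subtree. Here vertex e appears in no bag, so the decomposition is invalid.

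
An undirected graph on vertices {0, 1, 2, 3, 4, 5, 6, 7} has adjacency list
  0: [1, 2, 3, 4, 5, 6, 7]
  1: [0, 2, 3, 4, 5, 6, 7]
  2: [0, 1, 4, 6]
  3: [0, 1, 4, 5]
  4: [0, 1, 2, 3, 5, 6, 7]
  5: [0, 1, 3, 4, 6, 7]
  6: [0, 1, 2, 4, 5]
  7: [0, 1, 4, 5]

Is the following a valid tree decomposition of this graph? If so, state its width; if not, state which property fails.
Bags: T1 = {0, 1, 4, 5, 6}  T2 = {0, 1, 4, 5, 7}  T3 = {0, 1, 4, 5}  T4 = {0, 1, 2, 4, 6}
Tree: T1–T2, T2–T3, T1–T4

A tree decomposition must satisfy three properties: every vertex lies in some bag; for every edge, both endpoints lie together in some bag; and for every vertex, the bags containing it form a connected subtree. Here vertex 3 appears in no bag, so the decomposition is invalid.

No — vertex 3 appears in no bag.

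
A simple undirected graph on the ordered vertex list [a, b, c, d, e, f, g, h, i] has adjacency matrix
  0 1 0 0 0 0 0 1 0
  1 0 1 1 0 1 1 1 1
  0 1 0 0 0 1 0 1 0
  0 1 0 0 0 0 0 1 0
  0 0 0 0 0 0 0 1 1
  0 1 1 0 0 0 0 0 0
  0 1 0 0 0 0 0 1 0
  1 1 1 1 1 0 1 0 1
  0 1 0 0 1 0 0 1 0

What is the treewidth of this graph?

2

A width-2 tree decomposition is:
Bags: B1 = {a, b, h}  B2 = {b, h, i}  B3 = {b, g, h}  B4 = {b, c, h}  B5 = {e, h, i}  B6 = {b, d, h}  B7 = {b, c, f}
Tree: B1–B2, B2–B3, B1–B4, B2–B5, B1–B6, B4–B7
The largest bag has 3 vertices, giving width 2; this decomposition certifies tw(G) ≤ 2. On the other hand G contains the 3-clique {e, h, i}. A clique must lie in a single bag of any decomposition, so no decomposition can have width below 2. Therefore the treewidth is 2.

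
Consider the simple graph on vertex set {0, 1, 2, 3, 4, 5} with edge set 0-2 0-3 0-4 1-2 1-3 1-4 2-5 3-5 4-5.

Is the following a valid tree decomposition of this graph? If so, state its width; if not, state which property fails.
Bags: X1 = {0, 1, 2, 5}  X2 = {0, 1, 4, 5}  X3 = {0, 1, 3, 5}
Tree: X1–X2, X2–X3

Yes; width 3.

Checking the three conditions: (i) the bags cover all of {0, 1, 2, 3, 4, 5}; (ii) for each edge, some bag contains both endpoints; (iii) the bags containing any fixed vertex form a subtree. All hold, so the decomposition is valid with width 4 − 1 = 3.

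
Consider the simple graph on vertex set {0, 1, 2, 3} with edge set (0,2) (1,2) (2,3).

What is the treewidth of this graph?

1

A width-1 tree decomposition is:
Bags: B1 = {1, 2}  B2 = {2, 3}  B3 = {0, 2}
Tree: B1–B2, B2–B3
Each bag holds 2 vertices, so the decomposition has width 1, which upper-bounds the treewidth. Since G has at least one edge (e.g. 1–2), it is not an edgeless graph, so tw(G) ≥ 1. Therefore the treewidth is 1.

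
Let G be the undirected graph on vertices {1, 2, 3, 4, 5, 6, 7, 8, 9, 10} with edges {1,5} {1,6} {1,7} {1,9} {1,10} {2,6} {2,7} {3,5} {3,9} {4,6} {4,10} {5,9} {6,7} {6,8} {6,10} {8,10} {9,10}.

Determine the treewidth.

A width-2 tree decomposition is:
Bags: B1 = {1, 6, 7}  B2 = {1, 6, 10}  B3 = {1, 9, 10}  B4 = {1, 5, 9}  B5 = {6, 8, 10}  B6 = {3, 5, 9}  B7 = {4, 6, 10}  B8 = {2, 6, 7}
Tree: B1–B2, B2–B3, B3–B4, B2–B5, B4–B6, B2–B7, B1–B8
Each bag holds 3 vertices, so the decomposition has width 2, which upper-bounds the treewidth. On the other hand G contains the 3-clique {1, 9, 10}. A clique must lie in a single bag of any decomposition, so no decomposition can have width below 2. Therefore the treewidth is 2.

2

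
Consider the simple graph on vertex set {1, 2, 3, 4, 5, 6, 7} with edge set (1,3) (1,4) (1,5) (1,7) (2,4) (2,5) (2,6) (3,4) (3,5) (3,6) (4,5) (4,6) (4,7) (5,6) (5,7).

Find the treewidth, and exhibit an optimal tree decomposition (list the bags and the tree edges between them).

The largest bag has 4 vertices, giving width 3; this decomposition certifies tw(G) ≤ 3. On the other hand G contains the 4-clique {1, 3, 4, 5}. A clique must lie in a single bag of any decomposition, so no decomposition can have width below 3. Combining the bounds, tw(G) = 3.

Treewidth 3.
One such decomposition:
Bags: B1 = {1, 3, 4, 5}  B2 = {1, 4, 5, 7}  B3 = {3, 4, 5, 6}  B4 = {2, 4, 5, 6}
Tree: B1–B2, B1–B3, B3–B4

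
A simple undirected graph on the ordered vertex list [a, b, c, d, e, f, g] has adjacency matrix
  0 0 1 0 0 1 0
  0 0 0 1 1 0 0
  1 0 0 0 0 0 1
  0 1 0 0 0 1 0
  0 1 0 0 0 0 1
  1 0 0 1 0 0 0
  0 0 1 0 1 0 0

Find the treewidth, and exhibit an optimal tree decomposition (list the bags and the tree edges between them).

Treewidth 2.
One such decomposition:
Bags: B1 = {b, e, g}  B2 = {b, c, g}  B3 = {a, b, c}  B4 = {a, b, f}  B5 = {b, d, f}
Tree: B1–B2, B2–B3, B3–B4, B4–B5

The largest bag has 3 vertices, giving width 2; this decomposition certifies tw(G) ≤ 2. For the lower bound, G contains the cycle b–e–g–c–a–f–d–b, so G is not a forest; only forests have treewidth ≤ 1, hence tw(G) ≥ 2. Combining the bounds, tw(G) = 2.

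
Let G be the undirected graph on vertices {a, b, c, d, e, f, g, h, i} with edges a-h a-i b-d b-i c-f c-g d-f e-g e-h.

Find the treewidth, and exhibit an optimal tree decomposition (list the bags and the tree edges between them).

The largest bag has 3 vertices, giving width 2; this decomposition certifies tw(G) ≤ 2. Since d–b–i–a–h–e–g–c–f–d is a cycle in G, G is not acyclic. Forests are exactly the graphs of treewidth ≤ 1, so tw(G) ≥ 2. Therefore the treewidth is 2.

Treewidth 2.
One optimal decomposition is:
Bags: B1 = {b, d, i}  B2 = {a, d, i}  B3 = {a, d, h}  B4 = {d, e, h}  B5 = {d, e, g}  B6 = {c, d, g}  B7 = {c, d, f}
Tree: B1–B2, B2–B3, B3–B4, B4–B5, B5–B6, B6–B7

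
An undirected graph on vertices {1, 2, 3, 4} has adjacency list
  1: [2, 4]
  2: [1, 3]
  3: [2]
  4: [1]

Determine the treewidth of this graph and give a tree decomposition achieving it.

Treewidth 1.
One optimal decomposition is:
Bags: B1 = {1, 4}  B2 = {1, 2}  B3 = {2, 3}
Tree: B1–B2, B2–B3

Each bag holds 2 vertices, so the decomposition has width 1, which upper-bounds the treewidth. G has an edge, so its treewidth is at least 1. Hence tw(G) = 1 exactly.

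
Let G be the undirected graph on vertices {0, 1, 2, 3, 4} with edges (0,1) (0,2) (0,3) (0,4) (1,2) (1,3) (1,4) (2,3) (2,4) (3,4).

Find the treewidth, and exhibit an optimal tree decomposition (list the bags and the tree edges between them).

With just one bag of size 5, the width is 5 − 1 = 4, so tw(G) ≤ 4. For the lower bound, the 5 vertices {0, 1, 2, 3, 4} are pairwise adjacent, and any tree decomposition puts a clique entirely inside one bag — forcing width ≥ 4. Therefore the treewidth is 4.

Treewidth 4.
One such decomposition:
Bags: B1 = {0, 1, 2, 3, 4}
Tree: (single bag)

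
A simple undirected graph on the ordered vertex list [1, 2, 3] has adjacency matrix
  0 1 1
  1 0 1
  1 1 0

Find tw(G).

A width-2 tree decomposition is:
Bags: B1 = {1, 2, 3}
Tree: (single bag)
With just one bag of size 3, the width is 3 − 1 = 2, so tw(G) ≤ 2. Conversely, {1, 2, 3} is a clique of size 3, and the vertices of any clique must share a bag in every tree decomposition; so some bag has ≥ 3 vertices and tw(G) ≥ 2. Therefore the treewidth is 2.

2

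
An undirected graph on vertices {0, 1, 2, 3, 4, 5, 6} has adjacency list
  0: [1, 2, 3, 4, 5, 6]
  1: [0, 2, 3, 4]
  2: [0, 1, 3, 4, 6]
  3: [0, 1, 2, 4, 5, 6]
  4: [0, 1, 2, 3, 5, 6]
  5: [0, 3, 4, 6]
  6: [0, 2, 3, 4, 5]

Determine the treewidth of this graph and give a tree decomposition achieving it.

Treewidth 4.
One such decomposition:
Bags: B1 = {0, 3, 4, 5, 6}  B2 = {0, 2, 3, 4, 6}  B3 = {0, 1, 2, 3, 4}
Tree: B1–B2, B2–B3

Each bag holds 5 vertices, so the decomposition has width 4, which upper-bounds the treewidth. Conversely, {0, 1, 2, 3, 4} is a clique of size 5, and the vertices of any clique must share a bag in every tree decomposition; so some bag has ≥ 5 vertices and tw(G) ≥ 4. The upper and lower bounds meet at 4, so that is the treewidth.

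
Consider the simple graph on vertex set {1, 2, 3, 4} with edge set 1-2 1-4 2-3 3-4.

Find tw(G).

2

A width-2 tree decomposition is:
Bags: B1 = {1, 2, 3}  B2 = {1, 3, 4}
Tree: B1–B2
The largest bag has 3 vertices, giving width 2; this decomposition certifies tw(G) ≤ 2. For the lower bound, G contains the cycle 1–2–3–4–1, so G is not a forest; only forests have treewidth ≤ 1, hence tw(G) ≥ 2. The upper and lower bounds meet at 2, so that is the treewidth.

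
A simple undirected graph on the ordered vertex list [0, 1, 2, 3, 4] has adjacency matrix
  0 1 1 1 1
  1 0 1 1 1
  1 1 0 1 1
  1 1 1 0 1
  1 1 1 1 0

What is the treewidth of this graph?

A width-4 tree decomposition is:
Bags: B1 = {0, 1, 2, 3, 4}
Tree: (single bag)
With just one bag of size 5, the width is 5 − 1 = 4, so tw(G) ≤ 4. On the other hand G contains the 5-clique {0, 1, 2, 3, 4}. A clique must lie in a single bag of any decomposition, so no decomposition can have width below 4. Combining the bounds, tw(G) = 4.

4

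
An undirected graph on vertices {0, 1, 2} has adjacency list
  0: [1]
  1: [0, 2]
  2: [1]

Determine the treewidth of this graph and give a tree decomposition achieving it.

Treewidth 1.
One such decomposition:
Bags: B1 = {1, 2}  B2 = {0, 1}
Tree: B1–B2

Every bag has size at most 2, so the width is 2 − 1 = 1 and tw(G) ≤ 1. Any graph with an edge has treewidth ≥ 1, and G has the edge 2–1. Therefore the treewidth is 1.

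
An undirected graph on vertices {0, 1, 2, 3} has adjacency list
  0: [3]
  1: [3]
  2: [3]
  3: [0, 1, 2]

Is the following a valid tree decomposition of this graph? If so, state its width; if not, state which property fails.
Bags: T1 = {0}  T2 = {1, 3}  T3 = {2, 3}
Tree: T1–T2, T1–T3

A tree decomposition must satisfy three properties: every vertex lies in some bag; for every edge, both endpoints lie together in some bag; and for every vertex, the bags containing it form a connected subtree. Here edge (3,0) lies in no bag, so the decomposition is invalid.

No — edge (3,0) lies in no bag.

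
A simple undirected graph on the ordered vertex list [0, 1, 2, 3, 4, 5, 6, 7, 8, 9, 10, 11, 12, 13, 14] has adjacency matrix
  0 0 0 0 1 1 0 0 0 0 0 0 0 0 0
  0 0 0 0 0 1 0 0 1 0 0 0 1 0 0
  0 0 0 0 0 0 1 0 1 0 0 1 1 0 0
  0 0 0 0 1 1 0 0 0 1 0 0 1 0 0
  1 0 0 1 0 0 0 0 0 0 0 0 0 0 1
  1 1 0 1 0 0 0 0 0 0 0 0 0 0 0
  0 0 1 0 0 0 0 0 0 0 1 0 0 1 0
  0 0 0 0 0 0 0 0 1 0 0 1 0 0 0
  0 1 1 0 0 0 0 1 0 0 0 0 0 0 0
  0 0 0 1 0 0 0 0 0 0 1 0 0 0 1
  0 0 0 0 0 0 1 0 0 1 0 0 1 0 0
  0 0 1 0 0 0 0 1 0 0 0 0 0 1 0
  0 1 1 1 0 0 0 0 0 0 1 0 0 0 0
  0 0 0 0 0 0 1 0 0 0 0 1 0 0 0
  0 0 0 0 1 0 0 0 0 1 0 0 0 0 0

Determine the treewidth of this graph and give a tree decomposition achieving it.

Treewidth 3.
One such decomposition:
Bags: B1 = {7, 8, 11, 13}  B2 = {2, 8, 11, 13}  B3 = {2, 6, 8, 13}  B4 = {1, 2, 6, 8}  B5 = {1, 2, 6, 12}  B6 = {1, 6, 10, 12}  B7 = {1, 5, 10, 12}  B8 = {3, 5, 10, 12}  B9 = {3, 5, 9, 10}  B10 = {0, 3, 5, 9}  B11 = {0, 3, 4, 9}  B12 = {0, 4, 9, 14}
Tree: B1–B2, B2–B3, B3–B4, B4–B5, B5–B6, B6–B7, B7–B8, B8–B9, B9–B10, B10–B11, B11–B12

Every bag has size at most 4, so the width is 4 − 1 = 3 and tw(G) ≤ 3. For the lower bound: the 4 vertex sets {7,11,13}, {8}, {2}, {1,6,10,12} are disjoint, each induces a connected subgraph, and every pair is joined by at least one edge of G. Contracting each set to a single vertex therefore yields K_{4} as a minor, and since treewidth is minor-monotone, tw(G) ≥ tw(K_{4}) = 3. Hence tw(G) = 3 exactly.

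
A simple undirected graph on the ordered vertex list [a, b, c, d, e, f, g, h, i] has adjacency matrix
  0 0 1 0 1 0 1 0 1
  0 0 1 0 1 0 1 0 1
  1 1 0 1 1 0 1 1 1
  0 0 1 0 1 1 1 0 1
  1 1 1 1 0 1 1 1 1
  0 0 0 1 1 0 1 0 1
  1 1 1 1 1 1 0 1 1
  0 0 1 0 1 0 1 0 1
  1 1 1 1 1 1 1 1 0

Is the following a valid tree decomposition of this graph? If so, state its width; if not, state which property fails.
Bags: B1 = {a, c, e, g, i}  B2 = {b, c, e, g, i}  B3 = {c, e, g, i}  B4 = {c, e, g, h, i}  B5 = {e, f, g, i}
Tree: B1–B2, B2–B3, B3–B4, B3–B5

No — vertex d appears in no bag.

A tree decomposition must satisfy three properties: every vertex lies in some bag; for every edge, both endpoints lie together in some bag; and for every vertex, the bags containing it form a connected subtree. Here vertex d appears in no bag, so the decomposition is invalid.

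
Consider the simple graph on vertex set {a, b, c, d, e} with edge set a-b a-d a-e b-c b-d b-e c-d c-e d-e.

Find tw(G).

3

A width-3 tree decomposition is:
Bags: B1 = {b, c, d, e}  B2 = {a, b, d, e}
Tree: B1–B2
The largest bag has 4 vertices, giving width 3; this decomposition certifies tw(G) ≤ 3. Conversely, {b, c, d, e} is a clique of size 4, and the vertices of any clique must share a bag in every tree decomposition; so some bag has ≥ 4 vertices and tw(G) ≥ 3. Therefore the treewidth is 3.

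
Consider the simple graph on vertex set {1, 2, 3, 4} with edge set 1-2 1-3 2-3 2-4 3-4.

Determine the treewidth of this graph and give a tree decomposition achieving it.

Treewidth 2.
One optimal decomposition is:
Bags: B1 = {2, 3, 4}  B2 = {1, 2, 3}
Tree: B1–B2

Each bag holds 3 vertices, so the decomposition has width 2, which upper-bounds the treewidth. Conversely, {1, 2, 3} is a clique of size 3, and the vertices of any clique must share a bag in every tree decomposition; so some bag has ≥ 3 vertices and tw(G) ≥ 2. Hence tw(G) = 2 exactly.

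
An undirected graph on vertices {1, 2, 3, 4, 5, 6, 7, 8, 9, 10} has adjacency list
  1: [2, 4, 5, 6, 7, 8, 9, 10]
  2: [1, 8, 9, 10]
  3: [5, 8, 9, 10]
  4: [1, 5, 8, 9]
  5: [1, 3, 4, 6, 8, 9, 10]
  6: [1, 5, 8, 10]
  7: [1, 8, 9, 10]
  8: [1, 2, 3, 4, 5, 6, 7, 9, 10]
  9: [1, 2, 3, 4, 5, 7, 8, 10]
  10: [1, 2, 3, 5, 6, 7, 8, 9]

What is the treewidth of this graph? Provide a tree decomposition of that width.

Every bag has size at most 5, so the width is 5 − 1 = 4 and tw(G) ≤ 4. For the lower bound, the 5 vertices {1, 2, 8, 9, 10} are pairwise adjacent, and any tree decomposition puts a clique entirely inside one bag — forcing width ≥ 4. The upper and lower bounds meet at 4, so that is the treewidth.

Treewidth 4.
One optimal decomposition is:
Bags: B1 = {1, 5, 6, 8, 10}  B2 = {1, 5, 8, 9, 10}  B3 = {3, 5, 8, 9, 10}  B4 = {1, 4, 5, 8, 9}  B5 = {1, 7, 8, 9, 10}  B6 = {1, 2, 8, 9, 10}
Tree: B1–B2, B2–B3, B2–B4, B2–B5, B5–B6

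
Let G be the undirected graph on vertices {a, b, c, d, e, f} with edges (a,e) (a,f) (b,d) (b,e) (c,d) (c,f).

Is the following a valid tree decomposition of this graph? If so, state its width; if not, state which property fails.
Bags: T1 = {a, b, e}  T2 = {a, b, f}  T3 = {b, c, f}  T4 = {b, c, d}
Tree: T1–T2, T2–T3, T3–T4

Yes; width 2.

Checking the three conditions: (i) the bags cover all of {a, b, c, d, e, f}; (ii) for each edge, some bag contains both endpoints; (iii) the bags containing any fixed vertex form a subtree. All hold, so the decomposition is valid with width 3 − 1 = 2.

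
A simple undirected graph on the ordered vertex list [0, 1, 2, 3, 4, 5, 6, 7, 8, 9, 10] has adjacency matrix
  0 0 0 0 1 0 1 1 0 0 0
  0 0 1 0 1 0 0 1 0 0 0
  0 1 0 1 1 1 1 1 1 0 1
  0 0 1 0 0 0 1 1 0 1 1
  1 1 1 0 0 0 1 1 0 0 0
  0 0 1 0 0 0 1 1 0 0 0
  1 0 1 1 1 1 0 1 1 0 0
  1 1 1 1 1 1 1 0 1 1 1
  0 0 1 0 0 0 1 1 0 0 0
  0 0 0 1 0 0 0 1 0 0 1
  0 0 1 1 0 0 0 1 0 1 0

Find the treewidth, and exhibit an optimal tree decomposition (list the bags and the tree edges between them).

The largest bag has 4 vertices, giving width 3; this decomposition certifies tw(G) ≤ 3. Conversely, {0, 4, 6, 7} is a clique of size 4, and the vertices of any clique must share a bag in every tree decomposition; so some bag has ≥ 4 vertices and tw(G) ≥ 3. Therefore the treewidth is 3.

Treewidth 3.
One optimal decomposition is:
Bags: B1 = {3, 7, 9, 10}  B2 = {2, 3, 7, 10}  B3 = {2, 3, 6, 7}  B4 = {2, 6, 7, 8}  B5 = {2, 4, 6, 7}  B6 = {2, 5, 6, 7}  B7 = {1, 2, 4, 7}  B8 = {0, 4, 6, 7}
Tree: B1–B2, B2–B3, B3–B4, B3–B5, B3–B6, B5–B7, B5–B8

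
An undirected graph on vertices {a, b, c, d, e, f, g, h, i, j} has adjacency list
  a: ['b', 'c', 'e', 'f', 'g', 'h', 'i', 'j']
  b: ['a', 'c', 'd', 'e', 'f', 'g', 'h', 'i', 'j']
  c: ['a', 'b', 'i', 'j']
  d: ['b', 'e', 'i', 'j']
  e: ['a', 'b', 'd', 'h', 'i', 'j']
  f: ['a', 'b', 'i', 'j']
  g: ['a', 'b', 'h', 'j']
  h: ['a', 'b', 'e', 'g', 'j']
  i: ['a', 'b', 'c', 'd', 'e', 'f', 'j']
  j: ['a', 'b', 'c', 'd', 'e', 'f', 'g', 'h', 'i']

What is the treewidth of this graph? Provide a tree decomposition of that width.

Every bag has size at most 5, so the width is 5 − 1 = 4 and tw(G) ≤ 4. For the lower bound, the 5 vertices {b, d, e, i, j} are pairwise adjacent, and any tree decomposition puts a clique entirely inside one bag — forcing width ≥ 4. The upper and lower bounds meet at 4, so that is the treewidth.

Treewidth 4.
Bags: B1 = {a, b, e, i, j}  B2 = {a, b, c, i, j}  B3 = {a, b, f, i, j}  B4 = {a, b, e, h, j}  B5 = {a, b, g, h, j}  B6 = {b, d, e, i, j}
Tree: B1–B2, B1–B3, B1–B4, B4–B5, B1–B6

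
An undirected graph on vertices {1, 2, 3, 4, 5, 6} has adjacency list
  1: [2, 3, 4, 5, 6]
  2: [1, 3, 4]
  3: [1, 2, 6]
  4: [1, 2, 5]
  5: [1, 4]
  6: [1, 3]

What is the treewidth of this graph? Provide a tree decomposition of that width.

Treewidth 2.
One such decomposition:
Bags: B1 = {1, 2, 3}  B2 = {1, 3, 6}  B3 = {1, 2, 4}  B4 = {1, 4, 5}
Tree: B1–B2, B1–B3, B3–B4

Each bag holds 3 vertices, so the decomposition has width 2, which upper-bounds the treewidth. Conversely, {1, 2, 3} is a clique of size 3, and the vertices of any clique must share a bag in every tree decomposition; so some bag has ≥ 3 vertices and tw(G) ≥ 2. Combining the bounds, tw(G) = 2.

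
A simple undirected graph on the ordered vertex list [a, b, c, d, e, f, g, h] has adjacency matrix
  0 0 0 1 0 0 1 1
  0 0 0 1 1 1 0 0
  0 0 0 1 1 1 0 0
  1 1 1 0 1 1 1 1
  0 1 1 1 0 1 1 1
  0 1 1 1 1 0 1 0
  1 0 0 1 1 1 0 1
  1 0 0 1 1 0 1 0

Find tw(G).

3

A width-3 tree decomposition is:
Bags: B1 = {b, d, e, f}  B2 = {d, e, f, g}  B3 = {c, d, e, f}  B4 = {d, e, g, h}  B5 = {a, d, g, h}
Tree: B1–B2, B2–B3, B2–B4, B4–B5
Each bag holds 4 vertices, so the decomposition has width 3, which upper-bounds the treewidth. For the lower bound, the 4 vertices {d, e, g, h} are pairwise adjacent, and any tree decomposition puts a clique entirely inside one bag — forcing width ≥ 3. Therefore the treewidth is 3.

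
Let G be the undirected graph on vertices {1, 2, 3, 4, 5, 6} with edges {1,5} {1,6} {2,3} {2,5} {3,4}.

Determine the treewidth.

A width-1 tree decomposition is:
Bags: B1 = {1, 6}  B2 = {1, 5}  B3 = {2, 5}  B4 = {2, 3}  B5 = {3, 4}
Tree: B1–B2, B2–B3, B3–B4, B4–B5
Each bag holds 2 vertices, so the decomposition has width 1, which upper-bounds the treewidth. Since G has at least one edge (e.g. 6–1), it is not an edgeless graph, so tw(G) ≥ 1. Therefore the treewidth is 1.

1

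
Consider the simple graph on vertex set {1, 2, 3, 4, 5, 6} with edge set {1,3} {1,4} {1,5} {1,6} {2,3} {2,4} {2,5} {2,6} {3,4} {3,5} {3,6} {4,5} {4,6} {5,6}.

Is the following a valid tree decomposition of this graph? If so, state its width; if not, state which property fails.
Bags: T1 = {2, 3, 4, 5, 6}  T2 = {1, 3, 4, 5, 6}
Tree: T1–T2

Yes; width 4.

Checking the three conditions: (i) the bags cover all of {1, 2, 3, 4, 5, 6}; (ii) for each edge, some bag contains both endpoints; (iii) the bags containing any fixed vertex form a subtree. All hold, so the decomposition is valid with width 5 − 1 = 4.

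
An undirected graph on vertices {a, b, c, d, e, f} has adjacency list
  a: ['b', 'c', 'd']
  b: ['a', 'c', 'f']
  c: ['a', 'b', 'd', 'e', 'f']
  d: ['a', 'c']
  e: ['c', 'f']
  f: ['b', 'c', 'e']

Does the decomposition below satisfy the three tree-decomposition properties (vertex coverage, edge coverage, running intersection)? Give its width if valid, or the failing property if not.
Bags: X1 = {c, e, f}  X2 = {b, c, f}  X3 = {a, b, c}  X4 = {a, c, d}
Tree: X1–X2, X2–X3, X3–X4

Yes; width 2.

Checking the three conditions: (i) the bags cover all of {a, b, c, d, e, f}; (ii) for each edge, some bag contains both endpoints; (iii) the bags containing any fixed vertex form a subtree. All hold, so the decomposition is valid with width 3 − 1 = 2.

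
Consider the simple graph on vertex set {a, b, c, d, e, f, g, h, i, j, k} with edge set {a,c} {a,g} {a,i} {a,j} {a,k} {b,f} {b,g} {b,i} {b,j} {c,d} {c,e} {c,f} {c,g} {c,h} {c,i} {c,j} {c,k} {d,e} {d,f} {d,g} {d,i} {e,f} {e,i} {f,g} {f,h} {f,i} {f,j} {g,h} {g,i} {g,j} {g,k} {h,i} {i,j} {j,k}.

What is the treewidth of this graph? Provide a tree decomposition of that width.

Treewidth 4.
One optimal decomposition is:
Bags: B1 = {b, f, g, i, j}  B2 = {c, f, g, i, j}  B3 = {c, d, f, g, i}  B4 = {c, f, g, h, i}  B5 = {a, c, g, i, j}  B6 = {a, c, g, j, k}  B7 = {c, d, e, f, i}
Tree: B1–B2, B2–B3, B2–B4, B2–B5, B5–B6, B3–B7

Each bag holds 5 vertices, so the decomposition has width 4, which upper-bounds the treewidth. Conversely, {a, c, g, j, k} is a clique of size 5, and the vertices of any clique must share a bag in every tree decomposition; so some bag has ≥ 5 vertices and tw(G) ≥ 4. Hence tw(G) = 4 exactly.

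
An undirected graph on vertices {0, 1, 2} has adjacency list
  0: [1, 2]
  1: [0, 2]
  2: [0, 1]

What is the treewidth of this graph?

2

A width-2 tree decomposition is:
Bags: B1 = {0, 1, 2}
Tree: (single bag)
With just one bag of size 3, the width is 3 − 1 = 2, so tw(G) ≤ 2. Conversely, {0, 1, 2} is a clique of size 3, and the vertices of any clique must share a bag in every tree decomposition; so some bag has ≥ 3 vertices and tw(G) ≥ 2. The upper and lower bounds meet at 2, so that is the treewidth.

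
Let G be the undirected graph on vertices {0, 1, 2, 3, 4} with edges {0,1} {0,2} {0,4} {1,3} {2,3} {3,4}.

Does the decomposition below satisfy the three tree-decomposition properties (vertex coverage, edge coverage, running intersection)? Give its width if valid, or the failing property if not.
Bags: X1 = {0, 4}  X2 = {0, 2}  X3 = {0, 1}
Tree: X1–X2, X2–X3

No — vertex 3 appears in no bag.

A tree decomposition must satisfy three properties: every vertex lies in some bag; for every edge, both endpoints lie together in some bag; and for every vertex, the bags containing it form a connected subtree. Here vertex 3 appears in no bag, so the decomposition is invalid.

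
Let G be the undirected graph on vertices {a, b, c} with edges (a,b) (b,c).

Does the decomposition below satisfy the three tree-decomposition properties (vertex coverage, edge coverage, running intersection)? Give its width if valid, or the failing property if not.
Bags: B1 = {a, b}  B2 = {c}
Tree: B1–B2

No — edge (b,c) lies in no bag.

A tree decomposition must satisfy three properties: every vertex lies in some bag; for every edge, both endpoints lie together in some bag; and for every vertex, the bags containing it form a connected subtree. Here edge (b,c) lies in no bag, so the decomposition is invalid.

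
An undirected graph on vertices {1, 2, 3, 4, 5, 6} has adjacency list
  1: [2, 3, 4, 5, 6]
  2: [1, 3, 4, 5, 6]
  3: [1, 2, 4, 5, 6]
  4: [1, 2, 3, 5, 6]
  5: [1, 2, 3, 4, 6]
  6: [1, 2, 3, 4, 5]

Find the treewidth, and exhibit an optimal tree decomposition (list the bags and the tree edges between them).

With just one bag of size 6, the width is 6 − 1 = 5, so tw(G) ≤ 5. Conversely, {1, 2, 3, 4, 5, 6} is a clique of size 6, and the vertices of any clique must share a bag in every tree decomposition; so some bag has ≥ 6 vertices and tw(G) ≥ 5. The upper and lower bounds meet at 5, so that is the treewidth.

Treewidth 5.
Bags: B1 = {1, 2, 3, 4, 5, 6}
Tree: (single bag)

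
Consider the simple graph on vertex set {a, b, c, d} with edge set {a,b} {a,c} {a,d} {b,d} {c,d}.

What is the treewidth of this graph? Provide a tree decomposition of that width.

Treewidth 2.
Bags: B1 = {a, c, d}  B2 = {a, b, d}
Tree: B1–B2

The largest bag has 3 vertices, giving width 2; this decomposition certifies tw(G) ≤ 2. For the lower bound, the 3 vertices {a, c, d} are pairwise adjacent, and any tree decomposition puts a clique entirely inside one bag — forcing width ≥ 2. The upper and lower bounds meet at 2, so that is the treewidth.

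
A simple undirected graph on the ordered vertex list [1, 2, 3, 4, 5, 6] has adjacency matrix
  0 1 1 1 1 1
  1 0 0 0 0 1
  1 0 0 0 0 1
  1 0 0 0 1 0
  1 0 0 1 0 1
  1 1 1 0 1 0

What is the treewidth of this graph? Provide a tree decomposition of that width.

Each bag holds 3 vertices, so the decomposition has width 2, which upper-bounds the treewidth. Conversely, {1, 4, 5} is a clique of size 3, and the vertices of any clique must share a bag in every tree decomposition; so some bag has ≥ 3 vertices and tw(G) ≥ 2. Therefore the treewidth is 2.

Treewidth 2.
One optimal decomposition is:
Bags: B1 = {1, 5, 6}  B2 = {1, 4, 5}  B3 = {1, 3, 6}  B4 = {1, 2, 6}
Tree: B1–B2, B1–B3, B3–B4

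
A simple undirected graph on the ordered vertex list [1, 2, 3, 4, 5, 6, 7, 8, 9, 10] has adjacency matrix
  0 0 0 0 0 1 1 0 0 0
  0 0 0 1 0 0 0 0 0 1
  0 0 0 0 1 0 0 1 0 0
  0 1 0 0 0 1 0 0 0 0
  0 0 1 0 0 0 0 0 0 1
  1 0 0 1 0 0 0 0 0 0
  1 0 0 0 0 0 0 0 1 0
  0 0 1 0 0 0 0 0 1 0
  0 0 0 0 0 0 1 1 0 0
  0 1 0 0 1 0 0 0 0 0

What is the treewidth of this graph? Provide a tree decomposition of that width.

Each bag holds 3 vertices, so the decomposition has width 2, which upper-bounds the treewidth. The edges 9–8–3–5–10–2–4–6–1–7–9 form a cycle, so G is not a tree and its treewidth is at least 2. Therefore the treewidth is 2.

Treewidth 2.
One such decomposition:
Bags: B1 = {3, 8, 9}  B2 = {3, 5, 9}  B3 = {5, 9, 10}  B4 = {2, 9, 10}  B5 = {2, 4, 9}  B6 = {4, 6, 9}  B7 = {1, 6, 9}  B8 = {1, 7, 9}
Tree: B1–B2, B2–B3, B3–B4, B4–B5, B5–B6, B6–B7, B7–B8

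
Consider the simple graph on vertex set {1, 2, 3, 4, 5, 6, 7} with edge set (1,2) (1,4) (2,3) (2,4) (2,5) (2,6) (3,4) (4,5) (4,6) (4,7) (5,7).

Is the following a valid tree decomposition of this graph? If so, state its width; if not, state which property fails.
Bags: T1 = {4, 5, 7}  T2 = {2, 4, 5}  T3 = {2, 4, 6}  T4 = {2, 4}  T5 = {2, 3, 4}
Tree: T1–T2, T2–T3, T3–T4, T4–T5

A tree decomposition must satisfy three properties: every vertex lies in some bag; for every edge, both endpoints lie together in some bag; and for every vertex, the bags containing it form a connected subtree. Here vertex 1 appears in no bag, so the decomposition is invalid.

No — vertex 1 appears in no bag.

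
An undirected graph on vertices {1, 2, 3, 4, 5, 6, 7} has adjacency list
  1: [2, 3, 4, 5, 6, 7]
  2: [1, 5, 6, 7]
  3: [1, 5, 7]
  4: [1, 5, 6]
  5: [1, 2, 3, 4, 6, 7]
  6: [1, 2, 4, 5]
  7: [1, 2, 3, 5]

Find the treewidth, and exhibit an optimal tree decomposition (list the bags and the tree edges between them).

Every bag has size at most 4, so the width is 4 − 1 = 3 and tw(G) ≤ 3. For the lower bound, the 4 vertices {1, 2, 5, 6} are pairwise adjacent, and any tree decomposition puts a clique entirely inside one bag — forcing width ≥ 3. Therefore the treewidth is 3.

Treewidth 3.
Bags: B1 = {1, 2, 5, 7}  B2 = {1, 2, 5, 6}  B3 = {1, 3, 5, 7}  B4 = {1, 4, 5, 6}
Tree: B1–B2, B1–B3, B2–B4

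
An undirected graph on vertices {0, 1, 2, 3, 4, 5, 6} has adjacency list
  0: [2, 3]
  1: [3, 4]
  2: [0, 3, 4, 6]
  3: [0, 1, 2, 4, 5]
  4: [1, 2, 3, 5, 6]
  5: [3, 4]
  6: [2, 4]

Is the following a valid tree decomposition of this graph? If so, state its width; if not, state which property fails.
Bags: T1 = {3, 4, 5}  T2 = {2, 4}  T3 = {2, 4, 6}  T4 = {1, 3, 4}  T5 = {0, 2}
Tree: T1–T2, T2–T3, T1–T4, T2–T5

No — edge (3,2) lies in no bag.

A tree decomposition must satisfy three properties: every vertex lies in some bag; for every edge, both endpoints lie together in some bag; and for every vertex, the bags containing it form a connected subtree. Here edge (3,2) lies in no bag, so the decomposition is invalid.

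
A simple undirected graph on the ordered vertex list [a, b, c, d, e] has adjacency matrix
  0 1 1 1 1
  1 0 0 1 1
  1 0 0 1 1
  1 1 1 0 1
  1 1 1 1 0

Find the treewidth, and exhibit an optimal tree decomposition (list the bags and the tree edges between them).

Treewidth 3.
One optimal decomposition is:
Bags: B1 = {a, b, d, e}  B2 = {a, c, d, e}
Tree: B1–B2

The largest bag has 4 vertices, giving width 3; this decomposition certifies tw(G) ≤ 3. On the other hand G contains the 4-clique {a, c, d, e}. A clique must lie in a single bag of any decomposition, so no decomposition can have width below 3. Hence tw(G) = 3 exactly.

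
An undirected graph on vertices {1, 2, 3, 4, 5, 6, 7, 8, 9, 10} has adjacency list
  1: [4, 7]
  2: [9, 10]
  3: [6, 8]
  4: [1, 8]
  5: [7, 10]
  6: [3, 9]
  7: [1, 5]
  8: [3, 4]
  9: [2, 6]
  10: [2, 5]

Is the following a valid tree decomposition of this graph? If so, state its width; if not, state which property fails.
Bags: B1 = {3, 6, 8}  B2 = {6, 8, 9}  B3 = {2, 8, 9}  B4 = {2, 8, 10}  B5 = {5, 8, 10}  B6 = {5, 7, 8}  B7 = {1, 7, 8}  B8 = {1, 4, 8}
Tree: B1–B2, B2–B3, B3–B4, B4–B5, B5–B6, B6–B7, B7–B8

Yes; width 2.

Checking the three conditions: (i) the bags cover all of {1, 2, 3, 4, 5, 6, 7, 8, 9, 10}; (ii) for each edge, some bag contains both endpoints; (iii) the bags containing any fixed vertex form a subtree. All hold, so the decomposition is valid with width 3 − 1 = 2.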